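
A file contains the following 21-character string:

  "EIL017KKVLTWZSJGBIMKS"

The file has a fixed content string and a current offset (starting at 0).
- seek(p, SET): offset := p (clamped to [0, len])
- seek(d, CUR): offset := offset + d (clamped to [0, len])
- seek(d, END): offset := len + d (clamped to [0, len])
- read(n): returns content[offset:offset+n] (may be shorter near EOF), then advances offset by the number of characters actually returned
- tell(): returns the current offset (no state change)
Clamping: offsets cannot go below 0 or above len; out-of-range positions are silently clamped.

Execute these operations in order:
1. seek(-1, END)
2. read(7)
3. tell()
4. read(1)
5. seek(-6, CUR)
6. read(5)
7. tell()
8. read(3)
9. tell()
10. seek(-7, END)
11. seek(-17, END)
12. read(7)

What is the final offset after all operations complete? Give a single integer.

After 1 (seek(-1, END)): offset=20
After 2 (read(7)): returned 'S', offset=21
After 3 (tell()): offset=21
After 4 (read(1)): returned '', offset=21
After 5 (seek(-6, CUR)): offset=15
After 6 (read(5)): returned 'GBIMK', offset=20
After 7 (tell()): offset=20
After 8 (read(3)): returned 'S', offset=21
After 9 (tell()): offset=21
After 10 (seek(-7, END)): offset=14
After 11 (seek(-17, END)): offset=4
After 12 (read(7)): returned '17KKVLT', offset=11

Answer: 11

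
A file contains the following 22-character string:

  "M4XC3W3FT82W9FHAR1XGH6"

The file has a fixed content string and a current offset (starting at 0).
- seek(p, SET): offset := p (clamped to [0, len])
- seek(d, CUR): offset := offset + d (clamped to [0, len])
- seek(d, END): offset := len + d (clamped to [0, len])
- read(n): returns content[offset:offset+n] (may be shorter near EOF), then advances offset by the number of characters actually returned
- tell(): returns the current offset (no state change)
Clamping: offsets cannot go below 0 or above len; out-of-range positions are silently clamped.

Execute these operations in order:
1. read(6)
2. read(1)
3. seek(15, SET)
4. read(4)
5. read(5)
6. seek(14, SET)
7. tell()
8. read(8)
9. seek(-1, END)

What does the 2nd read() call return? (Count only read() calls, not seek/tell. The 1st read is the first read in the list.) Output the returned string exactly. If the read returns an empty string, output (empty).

After 1 (read(6)): returned 'M4XC3W', offset=6
After 2 (read(1)): returned '3', offset=7
After 3 (seek(15, SET)): offset=15
After 4 (read(4)): returned 'AR1X', offset=19
After 5 (read(5)): returned 'GH6', offset=22
After 6 (seek(14, SET)): offset=14
After 7 (tell()): offset=14
After 8 (read(8)): returned 'HAR1XGH6', offset=22
After 9 (seek(-1, END)): offset=21

Answer: 3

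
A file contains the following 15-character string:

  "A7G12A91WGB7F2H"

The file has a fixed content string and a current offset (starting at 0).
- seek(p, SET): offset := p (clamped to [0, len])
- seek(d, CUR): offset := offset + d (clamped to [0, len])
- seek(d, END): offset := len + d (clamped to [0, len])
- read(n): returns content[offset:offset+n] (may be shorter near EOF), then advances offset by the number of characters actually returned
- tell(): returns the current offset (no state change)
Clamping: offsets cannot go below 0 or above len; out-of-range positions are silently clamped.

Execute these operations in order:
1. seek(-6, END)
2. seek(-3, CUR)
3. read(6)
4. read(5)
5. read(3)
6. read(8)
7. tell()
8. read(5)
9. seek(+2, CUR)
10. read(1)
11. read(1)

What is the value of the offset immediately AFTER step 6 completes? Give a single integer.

Answer: 15

Derivation:
After 1 (seek(-6, END)): offset=9
After 2 (seek(-3, CUR)): offset=6
After 3 (read(6)): returned '91WGB7', offset=12
After 4 (read(5)): returned 'F2H', offset=15
After 5 (read(3)): returned '', offset=15
After 6 (read(8)): returned '', offset=15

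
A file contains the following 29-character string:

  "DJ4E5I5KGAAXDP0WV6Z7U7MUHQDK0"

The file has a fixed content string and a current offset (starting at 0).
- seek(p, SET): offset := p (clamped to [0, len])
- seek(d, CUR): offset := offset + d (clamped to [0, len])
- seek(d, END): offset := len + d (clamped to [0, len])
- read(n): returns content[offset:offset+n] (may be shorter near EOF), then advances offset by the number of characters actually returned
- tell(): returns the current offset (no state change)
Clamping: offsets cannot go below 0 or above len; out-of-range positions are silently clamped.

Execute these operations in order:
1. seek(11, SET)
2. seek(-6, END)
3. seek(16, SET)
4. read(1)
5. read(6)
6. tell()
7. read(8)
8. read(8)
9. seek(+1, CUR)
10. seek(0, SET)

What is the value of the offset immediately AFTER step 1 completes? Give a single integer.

Answer: 11

Derivation:
After 1 (seek(11, SET)): offset=11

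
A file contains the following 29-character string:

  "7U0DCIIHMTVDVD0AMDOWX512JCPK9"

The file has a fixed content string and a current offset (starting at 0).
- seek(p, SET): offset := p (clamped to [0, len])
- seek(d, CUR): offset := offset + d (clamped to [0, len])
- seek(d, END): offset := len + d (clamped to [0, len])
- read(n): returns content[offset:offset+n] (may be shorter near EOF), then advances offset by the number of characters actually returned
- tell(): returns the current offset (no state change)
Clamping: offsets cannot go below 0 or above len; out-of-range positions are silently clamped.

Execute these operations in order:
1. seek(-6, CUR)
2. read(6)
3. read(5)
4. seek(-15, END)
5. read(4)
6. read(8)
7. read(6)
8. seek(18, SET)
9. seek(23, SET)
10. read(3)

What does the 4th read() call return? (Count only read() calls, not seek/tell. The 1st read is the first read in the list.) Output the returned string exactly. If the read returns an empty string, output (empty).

Answer: OWX512JC

Derivation:
After 1 (seek(-6, CUR)): offset=0
After 2 (read(6)): returned '7U0DCI', offset=6
After 3 (read(5)): returned 'IHMTV', offset=11
After 4 (seek(-15, END)): offset=14
After 5 (read(4)): returned '0AMD', offset=18
After 6 (read(8)): returned 'OWX512JC', offset=26
After 7 (read(6)): returned 'PK9', offset=29
After 8 (seek(18, SET)): offset=18
After 9 (seek(23, SET)): offset=23
After 10 (read(3)): returned '2JC', offset=26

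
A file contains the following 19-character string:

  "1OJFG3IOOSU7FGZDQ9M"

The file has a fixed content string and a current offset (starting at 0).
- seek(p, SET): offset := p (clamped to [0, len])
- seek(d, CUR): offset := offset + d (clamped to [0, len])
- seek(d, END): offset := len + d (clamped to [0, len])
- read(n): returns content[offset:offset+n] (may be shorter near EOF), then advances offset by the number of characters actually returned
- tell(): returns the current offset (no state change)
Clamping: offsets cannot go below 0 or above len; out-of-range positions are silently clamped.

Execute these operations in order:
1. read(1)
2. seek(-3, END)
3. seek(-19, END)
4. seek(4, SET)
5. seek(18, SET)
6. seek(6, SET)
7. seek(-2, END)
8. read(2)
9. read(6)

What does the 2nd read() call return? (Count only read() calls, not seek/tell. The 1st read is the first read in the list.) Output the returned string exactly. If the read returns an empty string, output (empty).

After 1 (read(1)): returned '1', offset=1
After 2 (seek(-3, END)): offset=16
After 3 (seek(-19, END)): offset=0
After 4 (seek(4, SET)): offset=4
After 5 (seek(18, SET)): offset=18
After 6 (seek(6, SET)): offset=6
After 7 (seek(-2, END)): offset=17
After 8 (read(2)): returned '9M', offset=19
After 9 (read(6)): returned '', offset=19

Answer: 9M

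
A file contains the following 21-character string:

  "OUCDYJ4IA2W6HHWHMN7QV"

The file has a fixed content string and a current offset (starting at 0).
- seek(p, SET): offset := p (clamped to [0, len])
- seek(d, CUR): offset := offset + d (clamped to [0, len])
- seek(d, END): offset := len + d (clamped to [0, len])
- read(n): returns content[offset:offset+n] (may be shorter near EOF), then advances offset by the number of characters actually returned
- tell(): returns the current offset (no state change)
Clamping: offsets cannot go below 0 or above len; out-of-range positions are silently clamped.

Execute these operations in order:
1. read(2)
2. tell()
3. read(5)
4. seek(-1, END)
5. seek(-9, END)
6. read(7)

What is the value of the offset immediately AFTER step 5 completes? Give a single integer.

Answer: 12

Derivation:
After 1 (read(2)): returned 'OU', offset=2
After 2 (tell()): offset=2
After 3 (read(5)): returned 'CDYJ4', offset=7
After 4 (seek(-1, END)): offset=20
After 5 (seek(-9, END)): offset=12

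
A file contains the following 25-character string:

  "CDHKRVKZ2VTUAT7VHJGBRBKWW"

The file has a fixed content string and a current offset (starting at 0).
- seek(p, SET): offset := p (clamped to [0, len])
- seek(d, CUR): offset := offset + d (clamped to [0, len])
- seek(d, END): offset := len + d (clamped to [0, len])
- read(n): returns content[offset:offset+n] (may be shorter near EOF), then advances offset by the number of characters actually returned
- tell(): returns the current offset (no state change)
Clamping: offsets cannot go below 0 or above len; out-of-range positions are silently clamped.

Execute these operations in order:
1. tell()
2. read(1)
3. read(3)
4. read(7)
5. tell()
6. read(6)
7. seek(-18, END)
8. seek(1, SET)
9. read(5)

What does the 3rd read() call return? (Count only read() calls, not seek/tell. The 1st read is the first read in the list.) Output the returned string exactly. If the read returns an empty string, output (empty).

After 1 (tell()): offset=0
After 2 (read(1)): returned 'C', offset=1
After 3 (read(3)): returned 'DHK', offset=4
After 4 (read(7)): returned 'RVKZ2VT', offset=11
After 5 (tell()): offset=11
After 6 (read(6)): returned 'UAT7VH', offset=17
After 7 (seek(-18, END)): offset=7
After 8 (seek(1, SET)): offset=1
After 9 (read(5)): returned 'DHKRV', offset=6

Answer: RVKZ2VT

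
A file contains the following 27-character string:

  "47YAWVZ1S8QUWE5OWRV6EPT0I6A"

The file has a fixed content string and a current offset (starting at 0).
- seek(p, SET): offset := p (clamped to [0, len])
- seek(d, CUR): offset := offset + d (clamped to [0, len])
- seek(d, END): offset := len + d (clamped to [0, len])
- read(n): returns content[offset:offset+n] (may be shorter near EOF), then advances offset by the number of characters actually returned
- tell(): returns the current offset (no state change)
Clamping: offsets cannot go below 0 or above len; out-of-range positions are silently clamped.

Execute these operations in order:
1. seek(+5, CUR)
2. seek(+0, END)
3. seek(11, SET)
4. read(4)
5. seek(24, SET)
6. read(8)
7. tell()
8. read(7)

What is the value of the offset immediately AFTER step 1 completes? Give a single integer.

Answer: 5

Derivation:
After 1 (seek(+5, CUR)): offset=5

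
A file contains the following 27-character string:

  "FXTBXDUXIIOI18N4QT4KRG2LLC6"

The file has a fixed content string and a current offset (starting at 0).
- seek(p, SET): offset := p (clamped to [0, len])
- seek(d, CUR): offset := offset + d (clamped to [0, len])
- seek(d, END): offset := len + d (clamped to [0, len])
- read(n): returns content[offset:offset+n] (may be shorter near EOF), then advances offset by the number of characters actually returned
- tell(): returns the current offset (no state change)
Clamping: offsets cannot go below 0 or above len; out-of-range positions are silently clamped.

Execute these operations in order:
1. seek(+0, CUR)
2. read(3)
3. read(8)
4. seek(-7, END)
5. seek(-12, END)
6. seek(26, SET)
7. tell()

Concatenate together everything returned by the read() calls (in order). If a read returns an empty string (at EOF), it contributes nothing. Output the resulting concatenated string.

Answer: FXTBXDUXIIO

Derivation:
After 1 (seek(+0, CUR)): offset=0
After 2 (read(3)): returned 'FXT', offset=3
After 3 (read(8)): returned 'BXDUXIIO', offset=11
After 4 (seek(-7, END)): offset=20
After 5 (seek(-12, END)): offset=15
After 6 (seek(26, SET)): offset=26
After 7 (tell()): offset=26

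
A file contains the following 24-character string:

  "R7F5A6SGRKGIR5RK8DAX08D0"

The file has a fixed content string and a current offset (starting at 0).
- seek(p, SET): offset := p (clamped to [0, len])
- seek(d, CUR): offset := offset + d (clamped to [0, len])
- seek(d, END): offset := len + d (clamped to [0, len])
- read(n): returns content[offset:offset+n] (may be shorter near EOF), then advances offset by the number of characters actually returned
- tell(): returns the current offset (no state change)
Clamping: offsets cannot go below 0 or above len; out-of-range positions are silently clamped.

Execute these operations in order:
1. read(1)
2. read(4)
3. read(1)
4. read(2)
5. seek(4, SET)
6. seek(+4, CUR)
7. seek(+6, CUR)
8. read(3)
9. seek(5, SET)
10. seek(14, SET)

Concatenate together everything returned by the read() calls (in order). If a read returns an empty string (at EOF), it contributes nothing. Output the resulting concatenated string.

Answer: R7F5A6SGRK8

Derivation:
After 1 (read(1)): returned 'R', offset=1
After 2 (read(4)): returned '7F5A', offset=5
After 3 (read(1)): returned '6', offset=6
After 4 (read(2)): returned 'SG', offset=8
After 5 (seek(4, SET)): offset=4
After 6 (seek(+4, CUR)): offset=8
After 7 (seek(+6, CUR)): offset=14
After 8 (read(3)): returned 'RK8', offset=17
After 9 (seek(5, SET)): offset=5
After 10 (seek(14, SET)): offset=14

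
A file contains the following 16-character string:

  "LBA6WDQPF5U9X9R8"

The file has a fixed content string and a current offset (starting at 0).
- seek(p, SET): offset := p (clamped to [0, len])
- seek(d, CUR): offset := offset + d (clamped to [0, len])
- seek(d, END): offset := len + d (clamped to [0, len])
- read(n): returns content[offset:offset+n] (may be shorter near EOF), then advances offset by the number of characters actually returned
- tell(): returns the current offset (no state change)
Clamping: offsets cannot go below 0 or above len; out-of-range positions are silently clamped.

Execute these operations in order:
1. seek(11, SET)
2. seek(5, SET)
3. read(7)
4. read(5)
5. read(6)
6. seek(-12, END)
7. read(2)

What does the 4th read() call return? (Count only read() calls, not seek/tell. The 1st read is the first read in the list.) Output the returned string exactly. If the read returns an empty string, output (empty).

Answer: WD

Derivation:
After 1 (seek(11, SET)): offset=11
After 2 (seek(5, SET)): offset=5
After 3 (read(7)): returned 'DQPF5U9', offset=12
After 4 (read(5)): returned 'X9R8', offset=16
After 5 (read(6)): returned '', offset=16
After 6 (seek(-12, END)): offset=4
After 7 (read(2)): returned 'WD', offset=6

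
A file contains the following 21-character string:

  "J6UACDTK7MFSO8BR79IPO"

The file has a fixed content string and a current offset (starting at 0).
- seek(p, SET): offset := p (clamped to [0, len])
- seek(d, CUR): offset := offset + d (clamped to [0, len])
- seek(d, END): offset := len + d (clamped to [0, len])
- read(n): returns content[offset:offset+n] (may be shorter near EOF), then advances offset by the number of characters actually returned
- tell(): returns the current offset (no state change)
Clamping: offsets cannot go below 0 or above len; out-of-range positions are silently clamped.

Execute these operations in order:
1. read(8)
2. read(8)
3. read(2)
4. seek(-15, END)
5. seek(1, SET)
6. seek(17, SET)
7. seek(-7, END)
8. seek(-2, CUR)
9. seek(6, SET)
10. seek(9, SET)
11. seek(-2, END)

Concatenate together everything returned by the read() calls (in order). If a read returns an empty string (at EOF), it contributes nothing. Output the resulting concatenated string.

After 1 (read(8)): returned 'J6UACDTK', offset=8
After 2 (read(8)): returned '7MFSO8BR', offset=16
After 3 (read(2)): returned '79', offset=18
After 4 (seek(-15, END)): offset=6
After 5 (seek(1, SET)): offset=1
After 6 (seek(17, SET)): offset=17
After 7 (seek(-7, END)): offset=14
After 8 (seek(-2, CUR)): offset=12
After 9 (seek(6, SET)): offset=6
After 10 (seek(9, SET)): offset=9
After 11 (seek(-2, END)): offset=19

Answer: J6UACDTK7MFSO8BR79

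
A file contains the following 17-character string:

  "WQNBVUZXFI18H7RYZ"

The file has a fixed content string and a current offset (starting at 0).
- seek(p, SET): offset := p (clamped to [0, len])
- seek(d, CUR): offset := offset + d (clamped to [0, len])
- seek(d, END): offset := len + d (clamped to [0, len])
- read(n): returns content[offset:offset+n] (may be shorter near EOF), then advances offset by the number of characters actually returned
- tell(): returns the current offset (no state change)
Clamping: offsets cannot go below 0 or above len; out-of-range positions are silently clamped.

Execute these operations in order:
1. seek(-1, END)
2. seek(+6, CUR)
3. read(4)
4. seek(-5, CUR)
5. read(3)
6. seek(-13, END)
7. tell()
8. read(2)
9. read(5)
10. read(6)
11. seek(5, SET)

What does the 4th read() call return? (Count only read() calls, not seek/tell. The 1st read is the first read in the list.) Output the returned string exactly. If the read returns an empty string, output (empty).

After 1 (seek(-1, END)): offset=16
After 2 (seek(+6, CUR)): offset=17
After 3 (read(4)): returned '', offset=17
After 4 (seek(-5, CUR)): offset=12
After 5 (read(3)): returned 'H7R', offset=15
After 6 (seek(-13, END)): offset=4
After 7 (tell()): offset=4
After 8 (read(2)): returned 'VU', offset=6
After 9 (read(5)): returned 'ZXFI1', offset=11
After 10 (read(6)): returned '8H7RYZ', offset=17
After 11 (seek(5, SET)): offset=5

Answer: ZXFI1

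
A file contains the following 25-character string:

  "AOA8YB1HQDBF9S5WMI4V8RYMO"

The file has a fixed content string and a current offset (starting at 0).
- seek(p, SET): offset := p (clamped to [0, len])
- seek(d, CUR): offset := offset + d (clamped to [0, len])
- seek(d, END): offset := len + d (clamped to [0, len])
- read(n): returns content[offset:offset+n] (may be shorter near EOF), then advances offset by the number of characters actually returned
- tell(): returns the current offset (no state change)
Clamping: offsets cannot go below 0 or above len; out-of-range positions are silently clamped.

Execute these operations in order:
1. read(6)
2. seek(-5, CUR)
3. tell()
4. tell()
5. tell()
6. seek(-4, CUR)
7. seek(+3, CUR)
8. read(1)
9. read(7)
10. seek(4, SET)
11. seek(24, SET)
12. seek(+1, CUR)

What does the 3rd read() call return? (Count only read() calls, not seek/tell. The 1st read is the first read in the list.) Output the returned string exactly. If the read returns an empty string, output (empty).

After 1 (read(6)): returned 'AOA8YB', offset=6
After 2 (seek(-5, CUR)): offset=1
After 3 (tell()): offset=1
After 4 (tell()): offset=1
After 5 (tell()): offset=1
After 6 (seek(-4, CUR)): offset=0
After 7 (seek(+3, CUR)): offset=3
After 8 (read(1)): returned '8', offset=4
After 9 (read(7)): returned 'YB1HQDB', offset=11
After 10 (seek(4, SET)): offset=4
After 11 (seek(24, SET)): offset=24
After 12 (seek(+1, CUR)): offset=25

Answer: YB1HQDB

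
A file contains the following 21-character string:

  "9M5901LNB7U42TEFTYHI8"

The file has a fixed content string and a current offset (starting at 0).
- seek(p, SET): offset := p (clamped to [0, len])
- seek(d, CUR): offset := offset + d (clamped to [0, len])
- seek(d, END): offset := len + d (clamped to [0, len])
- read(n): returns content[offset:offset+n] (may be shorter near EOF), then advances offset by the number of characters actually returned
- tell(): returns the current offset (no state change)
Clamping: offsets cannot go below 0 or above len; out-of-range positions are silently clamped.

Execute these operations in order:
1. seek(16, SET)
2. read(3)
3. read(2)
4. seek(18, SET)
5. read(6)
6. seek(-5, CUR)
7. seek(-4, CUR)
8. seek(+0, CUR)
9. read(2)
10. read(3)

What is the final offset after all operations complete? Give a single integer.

After 1 (seek(16, SET)): offset=16
After 2 (read(3)): returned 'TYH', offset=19
After 3 (read(2)): returned 'I8', offset=21
After 4 (seek(18, SET)): offset=18
After 5 (read(6)): returned 'HI8', offset=21
After 6 (seek(-5, CUR)): offset=16
After 7 (seek(-4, CUR)): offset=12
After 8 (seek(+0, CUR)): offset=12
After 9 (read(2)): returned '2T', offset=14
After 10 (read(3)): returned 'EFT', offset=17

Answer: 17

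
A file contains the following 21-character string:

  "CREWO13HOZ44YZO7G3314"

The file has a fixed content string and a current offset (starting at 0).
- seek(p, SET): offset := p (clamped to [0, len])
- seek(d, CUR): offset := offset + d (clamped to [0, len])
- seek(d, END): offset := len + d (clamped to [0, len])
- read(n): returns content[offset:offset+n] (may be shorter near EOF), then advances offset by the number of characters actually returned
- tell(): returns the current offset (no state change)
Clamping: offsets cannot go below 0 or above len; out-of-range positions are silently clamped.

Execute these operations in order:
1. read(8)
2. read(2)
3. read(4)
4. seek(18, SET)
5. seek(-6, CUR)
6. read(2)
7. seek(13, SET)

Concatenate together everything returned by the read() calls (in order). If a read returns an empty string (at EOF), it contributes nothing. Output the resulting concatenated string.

After 1 (read(8)): returned 'CREWO13H', offset=8
After 2 (read(2)): returned 'OZ', offset=10
After 3 (read(4)): returned '44YZ', offset=14
After 4 (seek(18, SET)): offset=18
After 5 (seek(-6, CUR)): offset=12
After 6 (read(2)): returned 'YZ', offset=14
After 7 (seek(13, SET)): offset=13

Answer: CREWO13HOZ44YZYZ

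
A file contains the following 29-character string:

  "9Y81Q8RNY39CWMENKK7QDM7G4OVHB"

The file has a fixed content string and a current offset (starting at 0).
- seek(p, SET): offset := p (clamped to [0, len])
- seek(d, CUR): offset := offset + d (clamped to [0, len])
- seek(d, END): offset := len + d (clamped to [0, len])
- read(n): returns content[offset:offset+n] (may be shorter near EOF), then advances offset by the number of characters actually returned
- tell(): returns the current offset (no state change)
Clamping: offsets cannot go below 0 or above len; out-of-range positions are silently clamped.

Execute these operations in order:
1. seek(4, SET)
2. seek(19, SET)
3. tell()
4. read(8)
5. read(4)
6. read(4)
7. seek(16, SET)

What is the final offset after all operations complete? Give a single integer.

Answer: 16

Derivation:
After 1 (seek(4, SET)): offset=4
After 2 (seek(19, SET)): offset=19
After 3 (tell()): offset=19
After 4 (read(8)): returned 'QDM7G4OV', offset=27
After 5 (read(4)): returned 'HB', offset=29
After 6 (read(4)): returned '', offset=29
After 7 (seek(16, SET)): offset=16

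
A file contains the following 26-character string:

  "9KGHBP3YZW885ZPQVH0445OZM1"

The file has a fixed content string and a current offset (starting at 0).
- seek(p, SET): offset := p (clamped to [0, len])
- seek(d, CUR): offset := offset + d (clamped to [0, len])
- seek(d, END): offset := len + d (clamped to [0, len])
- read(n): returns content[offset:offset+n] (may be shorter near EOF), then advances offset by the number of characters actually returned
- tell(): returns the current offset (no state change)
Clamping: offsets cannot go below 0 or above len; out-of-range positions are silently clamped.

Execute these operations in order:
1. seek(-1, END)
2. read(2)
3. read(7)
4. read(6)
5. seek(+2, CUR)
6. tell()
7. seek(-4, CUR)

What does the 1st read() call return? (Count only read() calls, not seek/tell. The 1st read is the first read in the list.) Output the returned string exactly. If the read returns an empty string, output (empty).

Answer: 1

Derivation:
After 1 (seek(-1, END)): offset=25
After 2 (read(2)): returned '1', offset=26
After 3 (read(7)): returned '', offset=26
After 4 (read(6)): returned '', offset=26
After 5 (seek(+2, CUR)): offset=26
After 6 (tell()): offset=26
After 7 (seek(-4, CUR)): offset=22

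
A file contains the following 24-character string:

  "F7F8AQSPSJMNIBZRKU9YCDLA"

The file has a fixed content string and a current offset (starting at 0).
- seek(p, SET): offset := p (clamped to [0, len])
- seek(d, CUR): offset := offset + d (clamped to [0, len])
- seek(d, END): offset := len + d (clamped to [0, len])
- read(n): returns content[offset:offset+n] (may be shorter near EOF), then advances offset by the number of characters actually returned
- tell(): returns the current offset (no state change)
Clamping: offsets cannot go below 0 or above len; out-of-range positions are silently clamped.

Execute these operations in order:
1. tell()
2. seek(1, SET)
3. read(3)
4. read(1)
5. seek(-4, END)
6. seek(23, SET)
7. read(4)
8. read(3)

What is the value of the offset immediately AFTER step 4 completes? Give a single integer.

After 1 (tell()): offset=0
After 2 (seek(1, SET)): offset=1
After 3 (read(3)): returned '7F8', offset=4
After 4 (read(1)): returned 'A', offset=5

Answer: 5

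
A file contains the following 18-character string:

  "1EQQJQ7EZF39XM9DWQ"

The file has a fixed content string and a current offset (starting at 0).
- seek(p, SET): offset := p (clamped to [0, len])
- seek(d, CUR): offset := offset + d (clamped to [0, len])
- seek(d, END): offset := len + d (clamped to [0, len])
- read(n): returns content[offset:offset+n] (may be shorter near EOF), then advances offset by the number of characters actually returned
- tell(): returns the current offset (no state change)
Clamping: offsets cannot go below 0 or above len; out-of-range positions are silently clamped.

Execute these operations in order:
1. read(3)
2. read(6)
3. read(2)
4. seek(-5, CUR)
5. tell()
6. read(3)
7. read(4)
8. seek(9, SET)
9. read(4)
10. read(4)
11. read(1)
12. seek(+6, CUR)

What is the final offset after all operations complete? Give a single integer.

After 1 (read(3)): returned '1EQ', offset=3
After 2 (read(6)): returned 'QJQ7EZ', offset=9
After 3 (read(2)): returned 'F3', offset=11
After 4 (seek(-5, CUR)): offset=6
After 5 (tell()): offset=6
After 6 (read(3)): returned '7EZ', offset=9
After 7 (read(4)): returned 'F39X', offset=13
After 8 (seek(9, SET)): offset=9
After 9 (read(4)): returned 'F39X', offset=13
After 10 (read(4)): returned 'M9DW', offset=17
After 11 (read(1)): returned 'Q', offset=18
After 12 (seek(+6, CUR)): offset=18

Answer: 18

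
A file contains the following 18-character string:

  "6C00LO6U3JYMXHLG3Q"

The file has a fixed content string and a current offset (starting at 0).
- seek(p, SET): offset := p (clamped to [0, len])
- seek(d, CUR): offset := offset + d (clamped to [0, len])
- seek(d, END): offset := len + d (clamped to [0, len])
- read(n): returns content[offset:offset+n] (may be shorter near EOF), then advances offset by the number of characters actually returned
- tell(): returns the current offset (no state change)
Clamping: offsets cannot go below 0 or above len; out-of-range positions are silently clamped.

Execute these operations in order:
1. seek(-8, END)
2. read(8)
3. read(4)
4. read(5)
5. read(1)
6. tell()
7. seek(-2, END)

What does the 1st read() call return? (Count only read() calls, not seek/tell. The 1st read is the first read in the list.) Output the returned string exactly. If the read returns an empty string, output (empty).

After 1 (seek(-8, END)): offset=10
After 2 (read(8)): returned 'YMXHLG3Q', offset=18
After 3 (read(4)): returned '', offset=18
After 4 (read(5)): returned '', offset=18
After 5 (read(1)): returned '', offset=18
After 6 (tell()): offset=18
After 7 (seek(-2, END)): offset=16

Answer: YMXHLG3Q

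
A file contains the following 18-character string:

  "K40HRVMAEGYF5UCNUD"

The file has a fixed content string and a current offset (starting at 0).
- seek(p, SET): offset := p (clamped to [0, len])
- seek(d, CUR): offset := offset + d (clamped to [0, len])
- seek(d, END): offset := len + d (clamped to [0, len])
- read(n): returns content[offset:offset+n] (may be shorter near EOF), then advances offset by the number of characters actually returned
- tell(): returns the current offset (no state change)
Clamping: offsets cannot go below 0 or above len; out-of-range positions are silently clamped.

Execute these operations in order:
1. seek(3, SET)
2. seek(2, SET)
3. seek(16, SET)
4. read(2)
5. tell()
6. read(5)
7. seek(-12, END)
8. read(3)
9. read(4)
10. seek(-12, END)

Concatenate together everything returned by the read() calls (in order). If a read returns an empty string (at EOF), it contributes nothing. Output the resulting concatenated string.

After 1 (seek(3, SET)): offset=3
After 2 (seek(2, SET)): offset=2
After 3 (seek(16, SET)): offset=16
After 4 (read(2)): returned 'UD', offset=18
After 5 (tell()): offset=18
After 6 (read(5)): returned '', offset=18
After 7 (seek(-12, END)): offset=6
After 8 (read(3)): returned 'MAE', offset=9
After 9 (read(4)): returned 'GYF5', offset=13
After 10 (seek(-12, END)): offset=6

Answer: UDMAEGYF5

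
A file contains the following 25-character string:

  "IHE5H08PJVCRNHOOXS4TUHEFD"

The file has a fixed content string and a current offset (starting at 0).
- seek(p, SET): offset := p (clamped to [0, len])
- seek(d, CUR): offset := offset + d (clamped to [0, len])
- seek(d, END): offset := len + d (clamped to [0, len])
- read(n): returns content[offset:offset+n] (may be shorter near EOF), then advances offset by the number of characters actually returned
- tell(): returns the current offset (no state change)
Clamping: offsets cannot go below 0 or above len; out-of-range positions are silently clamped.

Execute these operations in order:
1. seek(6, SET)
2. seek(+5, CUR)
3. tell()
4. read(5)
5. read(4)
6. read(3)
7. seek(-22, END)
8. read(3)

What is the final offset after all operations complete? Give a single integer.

After 1 (seek(6, SET)): offset=6
After 2 (seek(+5, CUR)): offset=11
After 3 (tell()): offset=11
After 4 (read(5)): returned 'RNHOO', offset=16
After 5 (read(4)): returned 'XS4T', offset=20
After 6 (read(3)): returned 'UHE', offset=23
After 7 (seek(-22, END)): offset=3
After 8 (read(3)): returned '5H0', offset=6

Answer: 6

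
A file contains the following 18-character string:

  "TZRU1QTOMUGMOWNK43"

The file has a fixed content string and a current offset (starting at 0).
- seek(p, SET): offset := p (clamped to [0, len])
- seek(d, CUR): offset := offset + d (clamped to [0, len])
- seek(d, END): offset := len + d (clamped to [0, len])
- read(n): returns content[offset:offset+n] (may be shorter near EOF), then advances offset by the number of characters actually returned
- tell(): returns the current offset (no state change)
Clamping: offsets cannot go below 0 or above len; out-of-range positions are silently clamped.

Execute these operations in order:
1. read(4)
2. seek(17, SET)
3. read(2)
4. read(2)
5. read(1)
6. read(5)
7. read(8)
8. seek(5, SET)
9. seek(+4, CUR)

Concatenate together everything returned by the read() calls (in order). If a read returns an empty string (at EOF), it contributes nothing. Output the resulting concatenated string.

After 1 (read(4)): returned 'TZRU', offset=4
After 2 (seek(17, SET)): offset=17
After 3 (read(2)): returned '3', offset=18
After 4 (read(2)): returned '', offset=18
After 5 (read(1)): returned '', offset=18
After 6 (read(5)): returned '', offset=18
After 7 (read(8)): returned '', offset=18
After 8 (seek(5, SET)): offset=5
After 9 (seek(+4, CUR)): offset=9

Answer: TZRU3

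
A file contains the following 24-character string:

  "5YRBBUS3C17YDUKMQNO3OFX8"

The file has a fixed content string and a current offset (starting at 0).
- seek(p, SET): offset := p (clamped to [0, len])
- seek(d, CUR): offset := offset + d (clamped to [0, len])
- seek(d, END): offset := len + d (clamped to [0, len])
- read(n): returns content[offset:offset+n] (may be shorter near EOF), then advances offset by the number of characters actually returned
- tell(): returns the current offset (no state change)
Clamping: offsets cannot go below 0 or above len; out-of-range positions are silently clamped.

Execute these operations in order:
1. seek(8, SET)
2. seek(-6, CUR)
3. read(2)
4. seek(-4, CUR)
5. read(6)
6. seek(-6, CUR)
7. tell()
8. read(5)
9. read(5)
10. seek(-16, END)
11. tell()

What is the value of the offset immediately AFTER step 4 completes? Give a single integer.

Answer: 0

Derivation:
After 1 (seek(8, SET)): offset=8
After 2 (seek(-6, CUR)): offset=2
After 3 (read(2)): returned 'RB', offset=4
After 4 (seek(-4, CUR)): offset=0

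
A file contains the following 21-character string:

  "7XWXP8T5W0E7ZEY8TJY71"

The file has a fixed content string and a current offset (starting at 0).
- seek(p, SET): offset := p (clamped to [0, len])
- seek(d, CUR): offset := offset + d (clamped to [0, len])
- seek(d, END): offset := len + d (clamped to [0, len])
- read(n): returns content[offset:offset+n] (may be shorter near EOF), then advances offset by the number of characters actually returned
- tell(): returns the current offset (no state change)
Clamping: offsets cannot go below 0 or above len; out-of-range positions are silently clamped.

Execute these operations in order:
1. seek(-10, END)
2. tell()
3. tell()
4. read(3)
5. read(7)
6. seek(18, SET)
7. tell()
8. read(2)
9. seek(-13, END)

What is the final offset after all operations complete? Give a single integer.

After 1 (seek(-10, END)): offset=11
After 2 (tell()): offset=11
After 3 (tell()): offset=11
After 4 (read(3)): returned '7ZE', offset=14
After 5 (read(7)): returned 'Y8TJY71', offset=21
After 6 (seek(18, SET)): offset=18
After 7 (tell()): offset=18
After 8 (read(2)): returned 'Y7', offset=20
After 9 (seek(-13, END)): offset=8

Answer: 8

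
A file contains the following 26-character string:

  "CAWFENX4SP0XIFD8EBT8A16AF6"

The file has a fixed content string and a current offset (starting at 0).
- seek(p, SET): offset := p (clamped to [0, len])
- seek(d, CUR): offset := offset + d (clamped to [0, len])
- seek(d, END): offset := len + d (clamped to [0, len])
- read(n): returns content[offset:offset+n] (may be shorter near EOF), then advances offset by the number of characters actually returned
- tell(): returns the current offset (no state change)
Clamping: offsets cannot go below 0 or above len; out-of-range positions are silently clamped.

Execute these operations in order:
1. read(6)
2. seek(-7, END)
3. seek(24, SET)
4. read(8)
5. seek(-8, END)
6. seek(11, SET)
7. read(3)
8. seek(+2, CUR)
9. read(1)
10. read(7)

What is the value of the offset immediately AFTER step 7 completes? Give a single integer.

Answer: 14

Derivation:
After 1 (read(6)): returned 'CAWFEN', offset=6
After 2 (seek(-7, END)): offset=19
After 3 (seek(24, SET)): offset=24
After 4 (read(8)): returned 'F6', offset=26
After 5 (seek(-8, END)): offset=18
After 6 (seek(11, SET)): offset=11
After 7 (read(3)): returned 'XIF', offset=14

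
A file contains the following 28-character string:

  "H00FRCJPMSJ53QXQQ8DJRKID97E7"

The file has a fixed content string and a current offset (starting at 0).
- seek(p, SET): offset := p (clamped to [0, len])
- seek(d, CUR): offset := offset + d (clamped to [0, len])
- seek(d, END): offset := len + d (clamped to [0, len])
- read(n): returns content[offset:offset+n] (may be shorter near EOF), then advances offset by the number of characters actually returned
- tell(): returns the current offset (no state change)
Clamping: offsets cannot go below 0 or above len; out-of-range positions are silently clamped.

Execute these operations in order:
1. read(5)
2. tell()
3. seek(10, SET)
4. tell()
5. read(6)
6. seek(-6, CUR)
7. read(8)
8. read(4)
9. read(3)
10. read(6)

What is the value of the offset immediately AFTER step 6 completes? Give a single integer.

Answer: 10

Derivation:
After 1 (read(5)): returned 'H00FR', offset=5
After 2 (tell()): offset=5
After 3 (seek(10, SET)): offset=10
After 4 (tell()): offset=10
After 5 (read(6)): returned 'J53QXQ', offset=16
After 6 (seek(-6, CUR)): offset=10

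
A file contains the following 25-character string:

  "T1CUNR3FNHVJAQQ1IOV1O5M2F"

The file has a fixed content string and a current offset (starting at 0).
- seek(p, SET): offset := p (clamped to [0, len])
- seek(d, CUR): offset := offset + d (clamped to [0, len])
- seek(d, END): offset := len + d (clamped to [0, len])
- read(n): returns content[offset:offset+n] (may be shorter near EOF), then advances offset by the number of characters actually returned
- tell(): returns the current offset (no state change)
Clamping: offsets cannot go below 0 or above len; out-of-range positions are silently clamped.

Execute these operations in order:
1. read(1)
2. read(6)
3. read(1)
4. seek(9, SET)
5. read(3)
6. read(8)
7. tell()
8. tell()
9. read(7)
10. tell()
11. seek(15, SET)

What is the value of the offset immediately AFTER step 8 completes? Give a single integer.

Answer: 20

Derivation:
After 1 (read(1)): returned 'T', offset=1
After 2 (read(6)): returned '1CUNR3', offset=7
After 3 (read(1)): returned 'F', offset=8
After 4 (seek(9, SET)): offset=9
After 5 (read(3)): returned 'HVJ', offset=12
After 6 (read(8)): returned 'AQQ1IOV1', offset=20
After 7 (tell()): offset=20
After 8 (tell()): offset=20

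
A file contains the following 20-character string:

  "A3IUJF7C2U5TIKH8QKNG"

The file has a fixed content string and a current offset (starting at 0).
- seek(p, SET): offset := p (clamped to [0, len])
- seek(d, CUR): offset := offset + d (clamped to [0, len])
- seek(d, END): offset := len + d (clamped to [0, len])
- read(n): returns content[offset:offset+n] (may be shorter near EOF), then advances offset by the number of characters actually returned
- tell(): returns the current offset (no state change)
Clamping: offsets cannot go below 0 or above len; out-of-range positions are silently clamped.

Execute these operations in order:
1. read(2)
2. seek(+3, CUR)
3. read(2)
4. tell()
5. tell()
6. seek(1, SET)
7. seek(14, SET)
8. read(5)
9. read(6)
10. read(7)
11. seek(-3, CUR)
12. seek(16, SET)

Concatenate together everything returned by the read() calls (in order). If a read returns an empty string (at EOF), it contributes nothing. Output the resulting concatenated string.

Answer: A3F7H8QKNG

Derivation:
After 1 (read(2)): returned 'A3', offset=2
After 2 (seek(+3, CUR)): offset=5
After 3 (read(2)): returned 'F7', offset=7
After 4 (tell()): offset=7
After 5 (tell()): offset=7
After 6 (seek(1, SET)): offset=1
After 7 (seek(14, SET)): offset=14
After 8 (read(5)): returned 'H8QKN', offset=19
After 9 (read(6)): returned 'G', offset=20
After 10 (read(7)): returned '', offset=20
After 11 (seek(-3, CUR)): offset=17
After 12 (seek(16, SET)): offset=16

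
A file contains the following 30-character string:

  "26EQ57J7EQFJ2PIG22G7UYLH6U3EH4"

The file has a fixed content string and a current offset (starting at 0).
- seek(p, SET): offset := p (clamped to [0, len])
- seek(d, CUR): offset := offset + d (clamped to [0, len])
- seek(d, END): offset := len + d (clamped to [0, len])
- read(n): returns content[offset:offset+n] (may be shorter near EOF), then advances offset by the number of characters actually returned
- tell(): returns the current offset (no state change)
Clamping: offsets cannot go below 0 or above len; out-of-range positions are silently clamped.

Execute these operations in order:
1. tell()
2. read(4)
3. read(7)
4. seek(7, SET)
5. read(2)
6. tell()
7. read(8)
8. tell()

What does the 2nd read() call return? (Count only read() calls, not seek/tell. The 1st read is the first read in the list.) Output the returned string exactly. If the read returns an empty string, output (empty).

After 1 (tell()): offset=0
After 2 (read(4)): returned '26EQ', offset=4
After 3 (read(7)): returned '57J7EQF', offset=11
After 4 (seek(7, SET)): offset=7
After 5 (read(2)): returned '7E', offset=9
After 6 (tell()): offset=9
After 7 (read(8)): returned 'QFJ2PIG2', offset=17
After 8 (tell()): offset=17

Answer: 57J7EQF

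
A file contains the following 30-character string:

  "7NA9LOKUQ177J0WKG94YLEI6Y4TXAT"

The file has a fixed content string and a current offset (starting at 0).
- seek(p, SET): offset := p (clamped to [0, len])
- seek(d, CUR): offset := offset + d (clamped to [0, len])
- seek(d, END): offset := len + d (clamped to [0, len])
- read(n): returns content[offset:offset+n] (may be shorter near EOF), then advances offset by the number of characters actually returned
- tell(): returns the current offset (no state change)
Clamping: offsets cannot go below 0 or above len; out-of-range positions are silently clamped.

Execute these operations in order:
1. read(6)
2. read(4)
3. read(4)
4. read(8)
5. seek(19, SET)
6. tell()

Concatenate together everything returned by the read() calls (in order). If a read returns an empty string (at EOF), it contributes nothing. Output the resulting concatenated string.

After 1 (read(6)): returned '7NA9LO', offset=6
After 2 (read(4)): returned 'KUQ1', offset=10
After 3 (read(4)): returned '77J0', offset=14
After 4 (read(8)): returned 'WKG94YLE', offset=22
After 5 (seek(19, SET)): offset=19
After 6 (tell()): offset=19

Answer: 7NA9LOKUQ177J0WKG94YLE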